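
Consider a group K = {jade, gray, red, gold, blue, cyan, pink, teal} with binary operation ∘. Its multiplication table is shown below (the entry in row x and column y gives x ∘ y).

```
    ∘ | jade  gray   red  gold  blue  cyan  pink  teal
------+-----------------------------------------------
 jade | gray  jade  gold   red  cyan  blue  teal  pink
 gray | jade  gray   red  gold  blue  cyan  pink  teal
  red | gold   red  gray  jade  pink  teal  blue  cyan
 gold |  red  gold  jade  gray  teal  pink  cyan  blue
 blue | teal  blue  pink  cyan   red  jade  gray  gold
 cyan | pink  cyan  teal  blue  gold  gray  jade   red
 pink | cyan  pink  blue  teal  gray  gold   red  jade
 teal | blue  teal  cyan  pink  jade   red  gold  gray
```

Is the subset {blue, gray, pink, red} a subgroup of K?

{blue, gray, pink, red} contains the identity gray.
Checking products: every product of two elements of {blue, gray, pink, red} (read from the table) lies in {blue, gray, pink, red}, so the set is closed.
In a finite group, a nonempty closed subset is a subgroup. So {blue, gray, pink, red} ≤ K.

Yes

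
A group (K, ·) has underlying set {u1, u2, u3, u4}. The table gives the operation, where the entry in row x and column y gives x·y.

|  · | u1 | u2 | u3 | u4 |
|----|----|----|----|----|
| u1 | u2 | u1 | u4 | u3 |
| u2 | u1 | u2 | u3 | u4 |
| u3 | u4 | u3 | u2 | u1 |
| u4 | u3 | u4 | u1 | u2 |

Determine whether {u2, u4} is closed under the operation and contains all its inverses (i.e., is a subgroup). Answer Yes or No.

{u2, u4} contains the identity u2.
Checking products: every product of two elements of {u2, u4} (read from the table) lies in {u2, u4}, so the set is closed.
In a finite group, a nonempty closed subset is a subgroup. So {u2, u4} ≤ K.
(Structurally, K here is isomorphic to the Klein four-group V_4.)

Yes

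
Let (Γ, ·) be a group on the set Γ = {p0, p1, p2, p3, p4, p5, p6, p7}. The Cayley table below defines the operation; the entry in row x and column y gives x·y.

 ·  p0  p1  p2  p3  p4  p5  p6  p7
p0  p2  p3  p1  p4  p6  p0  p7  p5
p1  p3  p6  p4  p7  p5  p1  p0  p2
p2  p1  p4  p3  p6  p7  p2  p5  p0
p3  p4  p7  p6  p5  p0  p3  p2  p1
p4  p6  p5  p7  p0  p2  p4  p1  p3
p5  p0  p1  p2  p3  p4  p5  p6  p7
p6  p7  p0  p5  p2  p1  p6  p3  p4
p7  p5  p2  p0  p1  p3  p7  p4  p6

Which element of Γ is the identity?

p5

The identity e satisfies e·x = x for all x, so its row in the table reproduces the column headers.
Row p5 reads: p0, p1, p2, p3, p4, p5, p6, p7 — exactly the header order. So p5 is the identity.
(Structurally, Γ here is isomorphic to the cyclic group Z_8.)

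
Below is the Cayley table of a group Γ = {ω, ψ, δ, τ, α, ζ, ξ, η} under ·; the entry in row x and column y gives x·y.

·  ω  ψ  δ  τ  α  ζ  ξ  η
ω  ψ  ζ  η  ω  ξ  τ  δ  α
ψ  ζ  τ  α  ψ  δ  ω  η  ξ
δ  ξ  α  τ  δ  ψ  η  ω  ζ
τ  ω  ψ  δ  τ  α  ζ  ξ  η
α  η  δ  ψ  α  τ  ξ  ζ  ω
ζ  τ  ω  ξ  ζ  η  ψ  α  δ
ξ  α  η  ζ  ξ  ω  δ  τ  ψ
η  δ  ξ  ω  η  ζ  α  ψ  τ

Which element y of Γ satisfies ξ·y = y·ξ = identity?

First locate the identity: row τ matches the header, so τ is the identity.
Scan row ξ for τ: ξ·ξ = τ. Hence ξ^(-1) = ξ.

ξ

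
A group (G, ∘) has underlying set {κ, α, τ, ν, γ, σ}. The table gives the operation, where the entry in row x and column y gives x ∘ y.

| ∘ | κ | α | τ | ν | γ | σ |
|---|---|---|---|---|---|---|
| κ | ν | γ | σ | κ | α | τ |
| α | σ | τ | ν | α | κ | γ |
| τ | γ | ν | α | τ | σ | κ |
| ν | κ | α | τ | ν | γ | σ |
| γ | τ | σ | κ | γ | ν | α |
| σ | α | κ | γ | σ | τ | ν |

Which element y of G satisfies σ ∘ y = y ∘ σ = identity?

First locate the identity: row ν matches the header, so ν is the identity.
Scan row σ for ν: σ ∘ σ = ν. Hence σ^(-1) = σ.
(Structurally, G here is isomorphic to the symmetric group S_3.)

σ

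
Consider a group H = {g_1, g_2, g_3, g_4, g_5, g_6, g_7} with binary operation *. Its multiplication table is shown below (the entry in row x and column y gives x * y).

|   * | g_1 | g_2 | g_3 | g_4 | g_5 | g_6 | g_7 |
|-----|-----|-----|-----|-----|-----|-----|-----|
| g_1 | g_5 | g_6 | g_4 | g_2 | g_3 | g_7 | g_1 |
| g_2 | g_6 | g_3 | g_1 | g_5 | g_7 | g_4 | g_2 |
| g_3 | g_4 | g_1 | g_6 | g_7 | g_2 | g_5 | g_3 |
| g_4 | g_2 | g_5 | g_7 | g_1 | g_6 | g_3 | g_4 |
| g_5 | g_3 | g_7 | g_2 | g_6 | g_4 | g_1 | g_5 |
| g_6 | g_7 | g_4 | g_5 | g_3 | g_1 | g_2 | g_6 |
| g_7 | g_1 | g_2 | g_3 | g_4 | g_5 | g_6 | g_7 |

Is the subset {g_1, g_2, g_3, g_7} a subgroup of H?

No

g_3 * g_3 = g_6, which is not in {g_1, g_2, g_3, g_7}.
The subset is not closed under *, so it is not a subgroup.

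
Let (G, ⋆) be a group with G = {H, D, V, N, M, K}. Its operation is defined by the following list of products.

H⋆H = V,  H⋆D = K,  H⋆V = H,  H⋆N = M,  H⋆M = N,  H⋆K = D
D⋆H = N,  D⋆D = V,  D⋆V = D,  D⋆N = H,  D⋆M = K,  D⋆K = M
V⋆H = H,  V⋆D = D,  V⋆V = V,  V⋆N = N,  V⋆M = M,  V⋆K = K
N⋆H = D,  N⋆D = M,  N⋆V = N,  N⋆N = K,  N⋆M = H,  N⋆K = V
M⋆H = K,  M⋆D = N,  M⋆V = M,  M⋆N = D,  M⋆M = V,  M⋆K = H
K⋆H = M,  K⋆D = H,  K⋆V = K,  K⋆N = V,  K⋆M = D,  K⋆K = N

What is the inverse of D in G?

First locate the identity: row V matches the header, so V is the identity.
Scan row D for V: D ⋆ D = V. Hence D^(-1) = D.

D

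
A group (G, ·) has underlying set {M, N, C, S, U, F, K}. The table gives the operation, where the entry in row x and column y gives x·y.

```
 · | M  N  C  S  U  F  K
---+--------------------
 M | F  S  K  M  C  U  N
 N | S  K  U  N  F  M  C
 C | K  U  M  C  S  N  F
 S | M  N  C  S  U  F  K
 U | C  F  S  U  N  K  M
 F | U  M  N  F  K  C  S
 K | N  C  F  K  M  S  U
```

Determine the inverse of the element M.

N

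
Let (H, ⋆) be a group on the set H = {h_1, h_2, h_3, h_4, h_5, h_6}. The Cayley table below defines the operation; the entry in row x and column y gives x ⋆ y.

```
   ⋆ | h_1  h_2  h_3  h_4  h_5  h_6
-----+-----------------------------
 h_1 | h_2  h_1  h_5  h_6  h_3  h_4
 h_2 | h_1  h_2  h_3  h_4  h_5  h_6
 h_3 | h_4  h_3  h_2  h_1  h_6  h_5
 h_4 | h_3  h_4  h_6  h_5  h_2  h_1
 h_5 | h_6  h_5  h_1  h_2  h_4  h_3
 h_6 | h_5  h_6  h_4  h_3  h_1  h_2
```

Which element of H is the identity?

h_2

The identity e satisfies e ⋆ x = x for all x, so its row in the table reproduces the column headers.
Row h_2 reads: h_1, h_2, h_3, h_4, h_5, h_6 — exactly the header order. So h_2 is the identity.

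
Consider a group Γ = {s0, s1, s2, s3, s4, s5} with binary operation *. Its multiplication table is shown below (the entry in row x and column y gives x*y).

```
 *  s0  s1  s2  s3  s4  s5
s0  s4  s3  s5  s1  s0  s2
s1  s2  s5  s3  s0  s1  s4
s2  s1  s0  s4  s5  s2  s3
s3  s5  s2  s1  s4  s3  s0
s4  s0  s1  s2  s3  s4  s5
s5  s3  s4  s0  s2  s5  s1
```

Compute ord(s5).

The identity element is s4 (its row matches the header).
s5^1 = s5
s5^2 = s5*s5 = s1
s5^3 = s1*s5 = s4
The first power of s5 equal to the identity is s5^3, so ord(s5) = 3.

3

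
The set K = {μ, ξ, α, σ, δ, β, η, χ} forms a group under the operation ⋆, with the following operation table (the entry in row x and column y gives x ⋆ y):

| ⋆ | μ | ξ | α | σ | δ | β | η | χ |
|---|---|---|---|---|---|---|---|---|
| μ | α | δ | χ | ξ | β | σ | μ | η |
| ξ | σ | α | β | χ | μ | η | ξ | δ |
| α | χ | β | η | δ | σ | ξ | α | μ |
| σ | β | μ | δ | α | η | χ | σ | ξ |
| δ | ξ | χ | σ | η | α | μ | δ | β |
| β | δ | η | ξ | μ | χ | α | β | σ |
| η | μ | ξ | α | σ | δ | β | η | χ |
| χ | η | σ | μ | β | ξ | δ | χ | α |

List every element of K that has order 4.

Identity is η. Compute the order of each non-identity element by repeated multiplication:
  μ: μ → α → χ → η  (order 4)
  ξ: ξ → α → β → η  (order 4)
  α: α → η  (order 2)
  σ: σ → α → δ → η  (order 4)
  δ: δ → α → σ → η  (order 4)
  β: β → α → ξ → η  (order 4)
  χ: χ → α → μ → η  (order 4)
Elements of order 4: {β, δ, μ, ξ, σ, χ}.

{β, δ, μ, ξ, σ, χ}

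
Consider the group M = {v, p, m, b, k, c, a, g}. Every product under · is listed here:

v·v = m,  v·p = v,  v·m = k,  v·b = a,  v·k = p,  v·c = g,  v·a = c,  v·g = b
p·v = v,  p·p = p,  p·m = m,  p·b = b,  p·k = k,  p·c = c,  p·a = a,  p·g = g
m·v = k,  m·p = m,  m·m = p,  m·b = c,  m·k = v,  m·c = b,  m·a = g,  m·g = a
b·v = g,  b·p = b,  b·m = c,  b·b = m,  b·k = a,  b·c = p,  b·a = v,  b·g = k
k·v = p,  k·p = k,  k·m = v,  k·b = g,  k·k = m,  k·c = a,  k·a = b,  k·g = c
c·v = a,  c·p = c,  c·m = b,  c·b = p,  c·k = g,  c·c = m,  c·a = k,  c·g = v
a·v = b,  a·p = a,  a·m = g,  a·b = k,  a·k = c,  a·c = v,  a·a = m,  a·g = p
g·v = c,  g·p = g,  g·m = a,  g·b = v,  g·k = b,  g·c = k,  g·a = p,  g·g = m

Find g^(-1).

a

First locate the identity: row p matches the header, so p is the identity.
Scan row g for p: g·a = p. Hence g^(-1) = a.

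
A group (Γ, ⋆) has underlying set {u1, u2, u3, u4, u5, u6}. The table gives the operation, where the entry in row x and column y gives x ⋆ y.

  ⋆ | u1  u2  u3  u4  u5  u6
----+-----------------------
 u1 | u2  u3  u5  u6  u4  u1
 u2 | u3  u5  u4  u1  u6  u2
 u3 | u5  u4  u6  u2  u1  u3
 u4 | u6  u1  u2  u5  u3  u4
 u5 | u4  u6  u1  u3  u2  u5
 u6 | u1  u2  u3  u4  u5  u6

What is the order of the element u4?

The identity element is u6 (its row matches the header).
u4^1 = u4
u4^2 = u4 ⋆ u4 = u5
u4^3 = u5 ⋆ u4 = u3
u4^4 = u3 ⋆ u4 = u2
u4^5 = u2 ⋆ u4 = u1
u4^6 = u1 ⋆ u4 = u6
The first power of u4 equal to the identity is u4^6, so ord(u4) = 6.

6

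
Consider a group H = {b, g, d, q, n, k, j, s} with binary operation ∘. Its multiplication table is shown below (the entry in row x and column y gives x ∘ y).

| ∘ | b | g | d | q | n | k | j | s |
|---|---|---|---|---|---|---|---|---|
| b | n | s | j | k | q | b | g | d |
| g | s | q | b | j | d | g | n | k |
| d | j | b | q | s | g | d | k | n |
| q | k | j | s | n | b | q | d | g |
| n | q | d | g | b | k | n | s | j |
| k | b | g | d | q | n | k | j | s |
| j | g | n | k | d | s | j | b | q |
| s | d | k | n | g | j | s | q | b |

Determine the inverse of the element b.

q

First locate the identity: row k matches the header, so k is the identity.
Scan row b for k: b ∘ q = k. Hence b^(-1) = q.
(Structurally, H here is isomorphic to the cyclic group Z_8.)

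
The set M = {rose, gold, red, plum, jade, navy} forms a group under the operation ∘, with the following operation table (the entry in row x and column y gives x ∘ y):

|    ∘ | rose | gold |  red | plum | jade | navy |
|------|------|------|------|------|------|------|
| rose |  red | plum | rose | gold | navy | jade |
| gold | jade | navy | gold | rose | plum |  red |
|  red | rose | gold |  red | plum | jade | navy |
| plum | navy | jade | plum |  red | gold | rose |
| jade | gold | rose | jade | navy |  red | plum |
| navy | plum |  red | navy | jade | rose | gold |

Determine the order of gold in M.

The identity element is red (its row matches the header).
gold^1 = gold
gold^2 = gold ∘ gold = navy
gold^3 = navy ∘ gold = red
The first power of gold equal to the identity is gold^3, so ord(gold) = 3.
(Structurally, M here is isomorphic to the symmetric group S_3.)

3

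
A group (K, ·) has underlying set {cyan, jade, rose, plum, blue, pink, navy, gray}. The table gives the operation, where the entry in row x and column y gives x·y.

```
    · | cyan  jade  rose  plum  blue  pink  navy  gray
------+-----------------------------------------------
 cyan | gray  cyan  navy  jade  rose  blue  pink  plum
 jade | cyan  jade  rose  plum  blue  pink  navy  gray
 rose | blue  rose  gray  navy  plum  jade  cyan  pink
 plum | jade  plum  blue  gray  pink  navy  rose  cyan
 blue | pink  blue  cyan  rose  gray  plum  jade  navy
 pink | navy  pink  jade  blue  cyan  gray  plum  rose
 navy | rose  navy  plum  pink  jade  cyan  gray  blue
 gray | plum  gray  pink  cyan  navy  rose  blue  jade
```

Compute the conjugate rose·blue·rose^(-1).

The identity is jade. In row rose, the entry jade sits in column pink, so rose^(-1) = pink.
rose·blue = plum
plum·pink = navy

navy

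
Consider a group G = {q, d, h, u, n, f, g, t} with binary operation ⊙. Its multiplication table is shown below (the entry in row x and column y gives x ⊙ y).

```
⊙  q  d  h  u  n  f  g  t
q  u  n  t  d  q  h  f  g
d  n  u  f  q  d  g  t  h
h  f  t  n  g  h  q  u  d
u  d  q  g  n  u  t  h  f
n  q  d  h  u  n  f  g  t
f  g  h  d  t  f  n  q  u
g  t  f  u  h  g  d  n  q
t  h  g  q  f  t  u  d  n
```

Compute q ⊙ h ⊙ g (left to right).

q ⊙ h = t
t ⊙ g = d

d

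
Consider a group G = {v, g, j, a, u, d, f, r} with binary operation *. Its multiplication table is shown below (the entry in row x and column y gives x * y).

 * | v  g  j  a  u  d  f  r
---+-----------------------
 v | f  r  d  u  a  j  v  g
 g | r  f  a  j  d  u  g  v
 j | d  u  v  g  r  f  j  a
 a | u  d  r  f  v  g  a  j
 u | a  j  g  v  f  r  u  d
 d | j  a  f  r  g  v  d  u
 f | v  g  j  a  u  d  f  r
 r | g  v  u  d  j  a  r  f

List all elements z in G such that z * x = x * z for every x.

{f, v}

An element z is central iff its row equals its column in the table.
For d: d * g = a ≠ u = g * d, so d ∉ Z.
Checking each element this way leaves Z(G) = {f, v}.
(Structurally, G here is isomorphic to the dihedral group D_4.)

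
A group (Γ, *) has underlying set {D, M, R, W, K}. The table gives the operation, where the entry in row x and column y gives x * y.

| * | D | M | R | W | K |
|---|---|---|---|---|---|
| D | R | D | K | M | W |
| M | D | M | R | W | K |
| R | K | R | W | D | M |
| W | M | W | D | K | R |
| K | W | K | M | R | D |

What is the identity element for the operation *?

M

The identity e satisfies e * x = x for all x, so its row in the table reproduces the column headers.
Row M reads: D, M, R, W, K — exactly the header order. So M is the identity.
(Structurally, Γ here is isomorphic to the cyclic group Z_5.)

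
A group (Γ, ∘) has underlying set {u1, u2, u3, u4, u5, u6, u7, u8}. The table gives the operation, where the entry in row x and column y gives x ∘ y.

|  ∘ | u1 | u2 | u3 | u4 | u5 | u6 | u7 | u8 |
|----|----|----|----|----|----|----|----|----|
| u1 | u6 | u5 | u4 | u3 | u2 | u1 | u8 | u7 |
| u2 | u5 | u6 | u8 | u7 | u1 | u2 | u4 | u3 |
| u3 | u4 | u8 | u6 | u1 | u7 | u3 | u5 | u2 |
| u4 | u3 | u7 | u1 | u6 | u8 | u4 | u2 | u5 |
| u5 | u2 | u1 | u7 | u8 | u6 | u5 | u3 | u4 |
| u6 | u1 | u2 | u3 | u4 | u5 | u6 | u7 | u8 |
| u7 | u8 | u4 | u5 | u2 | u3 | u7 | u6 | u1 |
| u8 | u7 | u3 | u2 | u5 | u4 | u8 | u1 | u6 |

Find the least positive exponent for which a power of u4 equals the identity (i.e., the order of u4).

2

The identity element is u6 (its row matches the header).
u4^1 = u4
u4^2 = u4 ∘ u4 = u6
The first power of u4 equal to the identity is u4^2, so ord(u4) = 2.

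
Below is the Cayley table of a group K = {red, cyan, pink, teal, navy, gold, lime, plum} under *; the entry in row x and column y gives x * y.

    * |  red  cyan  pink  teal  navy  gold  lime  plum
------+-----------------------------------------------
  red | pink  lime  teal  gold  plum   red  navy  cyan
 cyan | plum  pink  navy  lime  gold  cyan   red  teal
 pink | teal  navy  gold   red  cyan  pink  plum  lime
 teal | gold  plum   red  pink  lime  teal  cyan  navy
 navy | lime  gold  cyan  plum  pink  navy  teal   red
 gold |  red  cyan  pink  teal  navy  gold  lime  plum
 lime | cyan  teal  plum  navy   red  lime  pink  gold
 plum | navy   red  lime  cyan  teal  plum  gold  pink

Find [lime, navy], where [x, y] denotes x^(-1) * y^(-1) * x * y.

pink

Identity is gold; from the table lime^(-1) = plum and navy^(-1) = cyan.
plum * cyan = red
red * lime = navy
navy * navy = pink
(Structurally, K here is isomorphic to the quaternion group Q_8.)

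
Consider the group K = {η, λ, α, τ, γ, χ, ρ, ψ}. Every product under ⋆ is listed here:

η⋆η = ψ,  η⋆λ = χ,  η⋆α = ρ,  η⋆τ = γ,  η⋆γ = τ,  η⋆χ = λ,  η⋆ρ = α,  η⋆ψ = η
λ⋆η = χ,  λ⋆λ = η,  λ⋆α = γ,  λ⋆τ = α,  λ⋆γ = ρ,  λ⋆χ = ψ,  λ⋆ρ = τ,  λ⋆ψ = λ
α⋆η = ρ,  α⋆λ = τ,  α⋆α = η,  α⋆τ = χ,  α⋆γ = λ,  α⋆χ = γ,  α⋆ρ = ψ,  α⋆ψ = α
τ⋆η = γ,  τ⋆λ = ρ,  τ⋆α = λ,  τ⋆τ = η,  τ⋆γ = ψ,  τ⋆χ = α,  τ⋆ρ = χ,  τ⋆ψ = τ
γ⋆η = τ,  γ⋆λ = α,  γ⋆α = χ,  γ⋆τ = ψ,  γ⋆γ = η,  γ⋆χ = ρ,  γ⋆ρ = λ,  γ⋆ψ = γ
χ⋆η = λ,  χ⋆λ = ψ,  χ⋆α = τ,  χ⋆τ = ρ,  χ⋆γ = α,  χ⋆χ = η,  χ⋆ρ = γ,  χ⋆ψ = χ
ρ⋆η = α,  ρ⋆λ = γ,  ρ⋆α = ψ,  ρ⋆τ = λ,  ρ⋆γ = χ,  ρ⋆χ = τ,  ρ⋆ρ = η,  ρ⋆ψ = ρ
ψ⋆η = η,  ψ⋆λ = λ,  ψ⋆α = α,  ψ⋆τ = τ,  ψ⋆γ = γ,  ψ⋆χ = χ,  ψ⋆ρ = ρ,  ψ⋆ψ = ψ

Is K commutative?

No

λ ⋆ τ = α but τ ⋆ λ = ρ.
Since λ and τ do not commute, K is not abelian.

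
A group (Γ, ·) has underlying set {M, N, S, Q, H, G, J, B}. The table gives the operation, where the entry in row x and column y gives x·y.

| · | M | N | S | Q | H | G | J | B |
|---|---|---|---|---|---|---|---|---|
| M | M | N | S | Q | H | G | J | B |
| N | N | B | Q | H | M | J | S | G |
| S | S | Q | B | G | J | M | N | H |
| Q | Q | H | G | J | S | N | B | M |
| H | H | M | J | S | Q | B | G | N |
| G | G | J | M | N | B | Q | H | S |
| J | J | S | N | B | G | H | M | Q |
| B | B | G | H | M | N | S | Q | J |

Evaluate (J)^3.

J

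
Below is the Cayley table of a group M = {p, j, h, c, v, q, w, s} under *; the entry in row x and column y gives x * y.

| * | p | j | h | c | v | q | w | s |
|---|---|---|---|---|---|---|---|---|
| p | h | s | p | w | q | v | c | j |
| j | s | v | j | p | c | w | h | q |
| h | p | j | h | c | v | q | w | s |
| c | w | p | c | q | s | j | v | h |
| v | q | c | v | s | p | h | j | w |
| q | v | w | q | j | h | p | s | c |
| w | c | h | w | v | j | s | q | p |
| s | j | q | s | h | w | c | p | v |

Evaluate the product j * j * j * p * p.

j * j = v
v * j = c
c * p = w
w * p = c

c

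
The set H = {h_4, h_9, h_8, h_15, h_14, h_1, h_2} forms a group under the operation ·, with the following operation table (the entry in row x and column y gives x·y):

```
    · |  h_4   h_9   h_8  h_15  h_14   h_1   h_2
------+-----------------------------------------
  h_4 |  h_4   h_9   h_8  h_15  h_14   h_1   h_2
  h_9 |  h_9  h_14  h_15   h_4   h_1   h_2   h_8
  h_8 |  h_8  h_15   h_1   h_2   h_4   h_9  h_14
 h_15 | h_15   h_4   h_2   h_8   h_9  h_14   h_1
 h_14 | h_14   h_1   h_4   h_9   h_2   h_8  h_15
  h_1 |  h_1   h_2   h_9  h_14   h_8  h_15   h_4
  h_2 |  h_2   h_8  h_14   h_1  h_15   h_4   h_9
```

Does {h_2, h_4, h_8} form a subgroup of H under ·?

No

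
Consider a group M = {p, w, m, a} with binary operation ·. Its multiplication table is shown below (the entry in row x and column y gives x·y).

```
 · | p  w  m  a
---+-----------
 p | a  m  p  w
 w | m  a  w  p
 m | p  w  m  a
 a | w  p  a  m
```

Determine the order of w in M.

The identity element is m (its row matches the header).
w^1 = w
w^2 = w·w = a
w^3 = a·w = p
w^4 = p·w = m
The first power of w equal to the identity is w^4, so ord(w) = 4.

4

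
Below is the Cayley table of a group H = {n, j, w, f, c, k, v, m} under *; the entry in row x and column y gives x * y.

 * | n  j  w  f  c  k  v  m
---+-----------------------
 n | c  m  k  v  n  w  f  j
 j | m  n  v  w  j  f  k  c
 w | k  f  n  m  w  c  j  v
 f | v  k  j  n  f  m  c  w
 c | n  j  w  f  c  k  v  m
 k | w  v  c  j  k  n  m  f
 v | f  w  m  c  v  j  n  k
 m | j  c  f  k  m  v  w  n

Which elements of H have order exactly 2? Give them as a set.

{n}

Identity is c. Compute the order of each non-identity element by repeated multiplication:
  n: n → c  (order 2)
  j: j → n → m → c  (order 4)
  w: w → n → k → c  (order 4)
  f: f → n → v → c  (order 4)
  k: k → n → w → c  (order 4)
  v: v → n → f → c  (order 4)
  m: m → n → j → c  (order 4)
Elements of order 2: {n}.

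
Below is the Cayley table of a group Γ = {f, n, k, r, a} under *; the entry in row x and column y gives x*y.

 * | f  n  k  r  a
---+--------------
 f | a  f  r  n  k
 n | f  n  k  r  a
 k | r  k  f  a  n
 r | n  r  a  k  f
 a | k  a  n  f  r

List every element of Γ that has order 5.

Identity is n. Compute the order of each non-identity element by repeated multiplication:
  f: f → a → k → r → n  (order 5)
  k: k → f → r → a → n  (order 5)
  r: r → k → a → f → n  (order 5)
  a: a → r → f → k → n  (order 5)
Elements of order 5: {a, f, k, r}.

{a, f, k, r}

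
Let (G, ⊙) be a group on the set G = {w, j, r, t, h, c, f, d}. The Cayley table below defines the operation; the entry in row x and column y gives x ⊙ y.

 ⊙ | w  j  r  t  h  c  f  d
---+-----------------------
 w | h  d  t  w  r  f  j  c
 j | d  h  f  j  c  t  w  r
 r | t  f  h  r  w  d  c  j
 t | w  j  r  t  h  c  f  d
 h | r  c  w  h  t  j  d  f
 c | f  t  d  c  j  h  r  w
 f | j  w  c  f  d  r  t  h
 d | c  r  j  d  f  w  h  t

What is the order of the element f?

2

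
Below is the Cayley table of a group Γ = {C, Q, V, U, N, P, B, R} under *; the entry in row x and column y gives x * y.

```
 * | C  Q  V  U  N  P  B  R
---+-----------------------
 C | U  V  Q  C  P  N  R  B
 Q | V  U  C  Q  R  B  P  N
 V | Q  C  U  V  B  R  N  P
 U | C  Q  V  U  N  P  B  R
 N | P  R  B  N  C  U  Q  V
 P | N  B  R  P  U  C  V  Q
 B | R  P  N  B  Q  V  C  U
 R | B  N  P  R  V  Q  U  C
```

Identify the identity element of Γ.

The identity e satisfies e * x = x for all x, so its row in the table reproduces the column headers.
Row U reads: C, Q, V, U, N, P, B, R — exactly the header order. So U is the identity.

U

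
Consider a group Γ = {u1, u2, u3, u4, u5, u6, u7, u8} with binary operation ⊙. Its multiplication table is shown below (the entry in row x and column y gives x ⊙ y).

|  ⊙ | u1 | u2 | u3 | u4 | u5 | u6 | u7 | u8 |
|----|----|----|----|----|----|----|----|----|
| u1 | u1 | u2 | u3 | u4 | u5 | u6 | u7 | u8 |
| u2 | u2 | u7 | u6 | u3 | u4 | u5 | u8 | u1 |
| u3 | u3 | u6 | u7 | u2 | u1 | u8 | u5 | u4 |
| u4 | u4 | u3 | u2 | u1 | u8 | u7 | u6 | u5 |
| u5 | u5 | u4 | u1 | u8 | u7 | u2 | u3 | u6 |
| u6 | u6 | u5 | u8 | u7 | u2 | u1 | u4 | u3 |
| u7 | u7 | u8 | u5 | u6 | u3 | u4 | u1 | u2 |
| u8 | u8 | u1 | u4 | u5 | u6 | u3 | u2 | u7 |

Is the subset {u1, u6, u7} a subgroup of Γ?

u7 ⊙ u6 = u4, which is not in {u1, u6, u7}.
The subset is not closed under ⊙, so it is not a subgroup.

No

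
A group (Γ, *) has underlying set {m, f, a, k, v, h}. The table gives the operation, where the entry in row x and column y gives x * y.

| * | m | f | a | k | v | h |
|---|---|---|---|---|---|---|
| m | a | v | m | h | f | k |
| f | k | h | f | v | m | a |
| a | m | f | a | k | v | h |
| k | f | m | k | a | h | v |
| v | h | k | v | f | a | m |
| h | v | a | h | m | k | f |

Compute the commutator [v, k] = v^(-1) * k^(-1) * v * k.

Identity is a; from the table v^(-1) = v and k^(-1) = k.
v * k = f
f * v = m
m * k = h

h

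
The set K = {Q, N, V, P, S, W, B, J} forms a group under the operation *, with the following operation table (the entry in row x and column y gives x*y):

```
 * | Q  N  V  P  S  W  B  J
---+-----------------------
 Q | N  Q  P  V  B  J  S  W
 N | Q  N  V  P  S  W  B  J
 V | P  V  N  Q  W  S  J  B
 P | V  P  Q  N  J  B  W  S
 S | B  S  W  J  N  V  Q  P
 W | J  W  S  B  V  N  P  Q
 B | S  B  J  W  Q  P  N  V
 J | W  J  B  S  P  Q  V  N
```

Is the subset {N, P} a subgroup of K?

{N, P} contains the identity N.
Checking products: every product of two elements of {N, P} (read from the table) lies in {N, P}, so the set is closed.
In a finite group, a nonempty closed subset is a subgroup. So {N, P} ≤ K.
(Structurally, K here is isomorphic to the elementary abelian group (Z_2)^3.)

Yes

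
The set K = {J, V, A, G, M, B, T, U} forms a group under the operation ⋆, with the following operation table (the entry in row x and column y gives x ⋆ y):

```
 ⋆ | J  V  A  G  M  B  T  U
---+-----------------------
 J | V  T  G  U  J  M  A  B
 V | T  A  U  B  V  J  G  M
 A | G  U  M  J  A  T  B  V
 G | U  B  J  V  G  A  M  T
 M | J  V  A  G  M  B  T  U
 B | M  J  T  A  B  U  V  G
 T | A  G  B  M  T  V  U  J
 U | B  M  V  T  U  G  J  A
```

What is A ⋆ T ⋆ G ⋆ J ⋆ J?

A ⋆ T = B
B ⋆ G = A
A ⋆ J = G
G ⋆ J = U

U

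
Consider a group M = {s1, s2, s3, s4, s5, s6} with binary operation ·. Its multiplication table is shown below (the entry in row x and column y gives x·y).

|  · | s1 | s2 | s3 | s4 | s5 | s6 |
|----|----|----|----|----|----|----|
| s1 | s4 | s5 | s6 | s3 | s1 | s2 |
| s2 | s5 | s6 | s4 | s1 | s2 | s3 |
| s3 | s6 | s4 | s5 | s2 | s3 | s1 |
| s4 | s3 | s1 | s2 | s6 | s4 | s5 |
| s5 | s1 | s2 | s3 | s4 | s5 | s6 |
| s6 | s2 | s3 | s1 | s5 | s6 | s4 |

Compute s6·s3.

Read row s6, column s3: s6·s3 = s1.

s1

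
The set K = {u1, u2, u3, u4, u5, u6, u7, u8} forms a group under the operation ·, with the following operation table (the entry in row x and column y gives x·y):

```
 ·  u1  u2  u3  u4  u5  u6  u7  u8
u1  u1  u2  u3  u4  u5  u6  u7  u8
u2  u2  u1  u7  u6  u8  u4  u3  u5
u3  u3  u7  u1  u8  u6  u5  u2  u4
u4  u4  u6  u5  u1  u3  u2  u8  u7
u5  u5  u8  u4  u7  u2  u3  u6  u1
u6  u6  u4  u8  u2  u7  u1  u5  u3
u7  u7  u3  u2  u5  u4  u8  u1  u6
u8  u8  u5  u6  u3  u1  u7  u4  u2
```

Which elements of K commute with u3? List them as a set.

{u1, u2, u3, u7}

Compare row u3 with column u3 entry by entry.
u7·u3 = u2 = u3·u7, so u7 commutes with u3.
u6·u3 = u8 but u3·u6 = u5, so u6 does not.
Collecting the elements that commute with u3: C(u3) = {u1, u2, u3, u7}.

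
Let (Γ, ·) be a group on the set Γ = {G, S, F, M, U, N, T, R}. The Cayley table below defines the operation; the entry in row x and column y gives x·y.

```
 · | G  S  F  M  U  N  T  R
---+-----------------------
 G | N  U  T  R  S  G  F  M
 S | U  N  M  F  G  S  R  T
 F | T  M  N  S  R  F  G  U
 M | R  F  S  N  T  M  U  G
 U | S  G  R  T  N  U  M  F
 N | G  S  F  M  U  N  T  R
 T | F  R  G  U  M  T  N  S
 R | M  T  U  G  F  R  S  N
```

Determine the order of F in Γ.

2

The identity element is N (its row matches the header).
F^1 = F
F^2 = F·F = N
The first power of F equal to the identity is F^2, so ord(F) = 2.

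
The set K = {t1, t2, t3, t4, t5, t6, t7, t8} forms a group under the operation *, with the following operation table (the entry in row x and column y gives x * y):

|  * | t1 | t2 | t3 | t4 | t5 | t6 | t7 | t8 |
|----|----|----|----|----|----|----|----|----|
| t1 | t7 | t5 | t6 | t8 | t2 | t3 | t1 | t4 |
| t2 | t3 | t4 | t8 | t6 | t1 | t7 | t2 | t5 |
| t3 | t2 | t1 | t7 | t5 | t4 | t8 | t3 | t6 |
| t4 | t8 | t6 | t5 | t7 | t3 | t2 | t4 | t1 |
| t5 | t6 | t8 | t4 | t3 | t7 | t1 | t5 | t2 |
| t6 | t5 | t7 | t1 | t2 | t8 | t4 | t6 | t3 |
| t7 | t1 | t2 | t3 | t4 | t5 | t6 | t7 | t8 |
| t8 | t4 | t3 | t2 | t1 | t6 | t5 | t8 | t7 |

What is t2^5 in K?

t2

t2^1 = t2
t2^2 = t2 * t2 = t4
t2^3 = t4 * t2 = t6
t2^4 = t6 * t2 = t7
t2^5 = t7 * t2 = t2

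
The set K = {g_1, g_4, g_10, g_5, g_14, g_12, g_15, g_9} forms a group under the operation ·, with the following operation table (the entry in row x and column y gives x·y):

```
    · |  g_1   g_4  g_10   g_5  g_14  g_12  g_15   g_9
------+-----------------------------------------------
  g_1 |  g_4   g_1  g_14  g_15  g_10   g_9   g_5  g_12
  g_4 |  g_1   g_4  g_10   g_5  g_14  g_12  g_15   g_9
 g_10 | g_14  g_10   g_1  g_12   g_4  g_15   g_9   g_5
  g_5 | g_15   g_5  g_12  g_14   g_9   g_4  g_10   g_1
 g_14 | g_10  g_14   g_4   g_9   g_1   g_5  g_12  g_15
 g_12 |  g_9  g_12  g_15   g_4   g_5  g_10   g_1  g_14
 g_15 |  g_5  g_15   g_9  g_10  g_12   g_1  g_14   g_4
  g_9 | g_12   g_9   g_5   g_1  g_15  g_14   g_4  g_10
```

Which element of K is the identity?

The identity e satisfies e·x = x for all x, so its row in the table reproduces the column headers.
Row g_4 reads: g_1, g_4, g_10, g_5, g_14, g_12, g_15, g_9 — exactly the header order. So g_4 is the identity.

g_4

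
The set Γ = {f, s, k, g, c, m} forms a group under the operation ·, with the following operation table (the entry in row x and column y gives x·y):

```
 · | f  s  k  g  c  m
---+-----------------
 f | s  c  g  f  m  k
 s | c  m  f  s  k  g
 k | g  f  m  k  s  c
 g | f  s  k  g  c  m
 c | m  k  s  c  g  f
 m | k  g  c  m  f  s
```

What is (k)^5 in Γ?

f

k^1 = k
k^2 = k·k = m
k^3 = m·k = c
k^4 = c·k = s
k^5 = s·k = f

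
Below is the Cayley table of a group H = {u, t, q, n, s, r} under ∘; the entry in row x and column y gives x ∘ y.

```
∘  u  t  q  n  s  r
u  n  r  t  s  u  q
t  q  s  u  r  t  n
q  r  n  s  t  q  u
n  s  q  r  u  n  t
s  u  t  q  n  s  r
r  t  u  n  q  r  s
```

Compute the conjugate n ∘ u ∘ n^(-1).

The identity is s. In row n, the entry s sits in column u, so n^(-1) = u.
n ∘ u = s
s ∘ u = u
(Structurally, H here is isomorphic to the symmetric group S_3.)

u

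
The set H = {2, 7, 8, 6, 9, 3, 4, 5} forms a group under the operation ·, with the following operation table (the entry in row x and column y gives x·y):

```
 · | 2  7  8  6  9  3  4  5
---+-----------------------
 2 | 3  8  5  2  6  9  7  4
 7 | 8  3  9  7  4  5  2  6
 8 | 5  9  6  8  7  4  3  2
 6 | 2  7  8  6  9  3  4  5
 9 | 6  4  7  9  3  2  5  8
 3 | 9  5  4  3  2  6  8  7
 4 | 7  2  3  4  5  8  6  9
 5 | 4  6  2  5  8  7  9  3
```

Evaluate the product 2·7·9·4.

2

2·7 = 8
8·9 = 7
7·4 = 2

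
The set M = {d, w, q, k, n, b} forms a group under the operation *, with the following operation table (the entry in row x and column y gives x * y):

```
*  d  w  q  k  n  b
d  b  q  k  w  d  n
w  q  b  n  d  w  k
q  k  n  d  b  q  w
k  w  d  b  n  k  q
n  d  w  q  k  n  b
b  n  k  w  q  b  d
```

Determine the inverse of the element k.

k

First locate the identity: row n matches the header, so n is the identity.
Scan row k for n: k * k = n. Hence k^(-1) = k.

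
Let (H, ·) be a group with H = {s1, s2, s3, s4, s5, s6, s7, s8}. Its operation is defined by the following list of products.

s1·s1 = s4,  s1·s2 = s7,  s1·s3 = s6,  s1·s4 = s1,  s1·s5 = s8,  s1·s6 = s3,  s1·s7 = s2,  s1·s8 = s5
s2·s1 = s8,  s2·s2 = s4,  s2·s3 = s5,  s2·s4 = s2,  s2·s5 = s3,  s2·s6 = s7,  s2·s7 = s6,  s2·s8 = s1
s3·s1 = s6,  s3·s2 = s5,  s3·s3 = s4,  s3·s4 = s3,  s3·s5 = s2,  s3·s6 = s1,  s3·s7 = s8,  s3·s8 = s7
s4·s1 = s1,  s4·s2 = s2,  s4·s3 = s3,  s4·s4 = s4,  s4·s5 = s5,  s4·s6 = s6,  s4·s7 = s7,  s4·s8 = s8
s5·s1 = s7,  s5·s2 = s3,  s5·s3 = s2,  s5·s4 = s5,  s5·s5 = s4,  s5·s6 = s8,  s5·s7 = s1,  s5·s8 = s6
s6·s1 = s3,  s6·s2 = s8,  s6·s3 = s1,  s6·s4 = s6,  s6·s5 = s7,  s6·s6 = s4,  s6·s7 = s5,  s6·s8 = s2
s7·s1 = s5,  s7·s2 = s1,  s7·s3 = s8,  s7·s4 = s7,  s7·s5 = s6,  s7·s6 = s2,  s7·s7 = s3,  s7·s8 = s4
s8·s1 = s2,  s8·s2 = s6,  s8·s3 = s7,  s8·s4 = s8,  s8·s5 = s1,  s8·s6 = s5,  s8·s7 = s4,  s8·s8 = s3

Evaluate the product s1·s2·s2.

s1

s1·s2 = s7
s7·s2 = s1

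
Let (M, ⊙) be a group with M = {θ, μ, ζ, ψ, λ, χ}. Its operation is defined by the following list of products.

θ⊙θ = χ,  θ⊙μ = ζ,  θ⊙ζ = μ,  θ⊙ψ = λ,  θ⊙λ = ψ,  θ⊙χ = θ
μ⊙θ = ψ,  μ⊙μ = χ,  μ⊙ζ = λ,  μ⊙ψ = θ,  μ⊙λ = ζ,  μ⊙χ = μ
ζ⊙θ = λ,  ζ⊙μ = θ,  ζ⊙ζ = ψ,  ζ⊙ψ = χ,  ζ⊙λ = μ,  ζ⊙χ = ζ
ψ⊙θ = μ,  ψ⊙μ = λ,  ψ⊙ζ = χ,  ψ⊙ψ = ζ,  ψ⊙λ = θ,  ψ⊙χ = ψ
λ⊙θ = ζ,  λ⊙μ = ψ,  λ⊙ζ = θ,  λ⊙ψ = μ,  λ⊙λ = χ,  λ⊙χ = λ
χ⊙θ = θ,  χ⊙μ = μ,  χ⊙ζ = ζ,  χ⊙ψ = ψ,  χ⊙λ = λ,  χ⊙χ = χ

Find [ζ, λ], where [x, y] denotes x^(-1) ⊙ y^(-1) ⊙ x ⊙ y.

ζ

Identity is χ; from the table ζ^(-1) = ψ and λ^(-1) = λ.
ψ ⊙ λ = θ
θ ⊙ ζ = μ
μ ⊙ λ = ζ
(Structurally, M here is isomorphic to the symmetric group S_3.)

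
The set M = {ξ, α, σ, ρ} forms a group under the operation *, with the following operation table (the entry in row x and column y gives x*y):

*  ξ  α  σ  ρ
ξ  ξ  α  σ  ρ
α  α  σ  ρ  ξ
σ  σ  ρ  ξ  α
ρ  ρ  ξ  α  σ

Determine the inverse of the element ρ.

α

First locate the identity: row ξ matches the header, so ξ is the identity.
Scan row ρ for ξ: ρ*α = ξ. Hence ρ^(-1) = α.
(Structurally, M here is isomorphic to the cyclic group Z_4.)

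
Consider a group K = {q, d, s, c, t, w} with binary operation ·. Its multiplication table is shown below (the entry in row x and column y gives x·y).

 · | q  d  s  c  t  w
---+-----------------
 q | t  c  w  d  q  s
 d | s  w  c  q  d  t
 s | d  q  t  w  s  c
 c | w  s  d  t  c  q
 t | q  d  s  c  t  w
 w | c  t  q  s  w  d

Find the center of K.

An element z is central iff its row equals its column in the table.
For d: d·q = s ≠ c = q·d, so d ∉ Z.
Checking each element this way leaves Z(K) = {t}.

{t}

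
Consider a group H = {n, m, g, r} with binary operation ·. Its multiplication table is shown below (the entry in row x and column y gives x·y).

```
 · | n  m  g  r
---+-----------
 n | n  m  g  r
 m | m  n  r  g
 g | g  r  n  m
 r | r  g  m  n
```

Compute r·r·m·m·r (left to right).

r·r = n
n·m = m
m·m = n
n·r = r

r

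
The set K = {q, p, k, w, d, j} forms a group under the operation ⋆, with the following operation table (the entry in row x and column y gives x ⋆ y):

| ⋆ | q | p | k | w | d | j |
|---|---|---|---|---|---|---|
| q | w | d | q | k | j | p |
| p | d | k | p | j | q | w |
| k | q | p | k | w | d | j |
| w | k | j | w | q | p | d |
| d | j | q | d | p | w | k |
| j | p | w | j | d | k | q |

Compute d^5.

j

d^1 = d
d^2 = d ⋆ d = w
d^3 = w ⋆ d = p
d^4 = p ⋆ d = q
d^5 = q ⋆ d = j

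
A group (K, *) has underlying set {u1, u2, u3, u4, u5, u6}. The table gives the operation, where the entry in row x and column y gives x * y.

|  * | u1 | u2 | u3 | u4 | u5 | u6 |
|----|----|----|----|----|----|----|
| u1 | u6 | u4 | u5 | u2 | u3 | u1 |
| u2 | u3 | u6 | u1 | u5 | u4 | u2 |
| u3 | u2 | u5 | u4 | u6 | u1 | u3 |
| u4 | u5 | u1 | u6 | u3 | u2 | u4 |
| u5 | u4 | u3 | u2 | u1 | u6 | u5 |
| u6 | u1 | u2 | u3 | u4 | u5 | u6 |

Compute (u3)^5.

u3^1 = u3
u3^2 = u3 * u3 = u4
u3^3 = u4 * u3 = u6
u3^4 = u6 * u3 = u3
u3^5 = u3 * u3 = u4

u4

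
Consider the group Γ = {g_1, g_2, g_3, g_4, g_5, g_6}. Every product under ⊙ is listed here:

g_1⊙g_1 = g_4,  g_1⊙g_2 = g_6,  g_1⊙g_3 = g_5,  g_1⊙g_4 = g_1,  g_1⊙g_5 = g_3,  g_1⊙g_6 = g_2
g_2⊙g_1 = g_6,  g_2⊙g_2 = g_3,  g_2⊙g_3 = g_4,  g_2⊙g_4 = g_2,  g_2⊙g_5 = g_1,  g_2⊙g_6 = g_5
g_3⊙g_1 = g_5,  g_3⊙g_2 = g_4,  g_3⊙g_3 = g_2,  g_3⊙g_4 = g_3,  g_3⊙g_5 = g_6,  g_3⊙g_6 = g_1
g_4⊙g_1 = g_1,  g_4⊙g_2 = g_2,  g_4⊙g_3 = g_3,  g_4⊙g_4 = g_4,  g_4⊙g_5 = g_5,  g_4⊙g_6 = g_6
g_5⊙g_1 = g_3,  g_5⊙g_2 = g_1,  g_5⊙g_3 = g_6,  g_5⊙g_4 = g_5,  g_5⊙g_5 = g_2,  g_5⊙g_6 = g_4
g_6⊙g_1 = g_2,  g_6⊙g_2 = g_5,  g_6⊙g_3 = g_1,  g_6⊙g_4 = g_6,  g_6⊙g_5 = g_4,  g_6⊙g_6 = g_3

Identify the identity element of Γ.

The identity e satisfies e ⊙ x = x for all x, so its row in the table reproduces the column headers.
Row g_4 reads: g_1, g_2, g_3, g_4, g_5, g_6 — exactly the header order. So g_4 is the identity.

g_4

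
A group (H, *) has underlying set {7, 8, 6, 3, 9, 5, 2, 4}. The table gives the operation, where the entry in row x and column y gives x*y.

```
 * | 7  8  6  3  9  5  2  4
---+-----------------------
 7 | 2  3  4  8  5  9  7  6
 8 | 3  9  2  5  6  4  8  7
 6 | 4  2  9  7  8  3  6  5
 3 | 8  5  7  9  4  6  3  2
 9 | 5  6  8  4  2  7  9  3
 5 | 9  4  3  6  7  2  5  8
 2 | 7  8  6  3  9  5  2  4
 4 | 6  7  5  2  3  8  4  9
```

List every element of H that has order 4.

{3, 4, 6, 8}

Identity is 2. Compute the order of each non-identity element by repeated multiplication:
  7: 7 → 2  (order 2)
  8: 8 → 9 → 6 → 2  (order 4)
  6: 6 → 9 → 8 → 2  (order 4)
  3: 3 → 9 → 4 → 2  (order 4)
  9: 9 → 2  (order 2)
  5: 5 → 2  (order 2)
  4: 4 → 9 → 3 → 2  (order 4)
Elements of order 4: {3, 4, 6, 8}.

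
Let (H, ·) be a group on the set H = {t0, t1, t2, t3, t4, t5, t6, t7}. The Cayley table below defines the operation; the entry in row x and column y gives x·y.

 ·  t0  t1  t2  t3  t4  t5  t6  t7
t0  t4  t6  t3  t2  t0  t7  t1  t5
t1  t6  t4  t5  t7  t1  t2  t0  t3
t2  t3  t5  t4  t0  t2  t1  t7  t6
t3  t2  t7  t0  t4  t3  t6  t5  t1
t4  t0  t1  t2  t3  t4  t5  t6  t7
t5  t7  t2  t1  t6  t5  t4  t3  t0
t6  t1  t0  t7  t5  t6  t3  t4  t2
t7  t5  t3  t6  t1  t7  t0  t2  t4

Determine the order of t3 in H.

2

The identity element is t4 (its row matches the header).
t3^1 = t3
t3^2 = t3·t3 = t4
The first power of t3 equal to the identity is t3^2, so ord(t3) = 2.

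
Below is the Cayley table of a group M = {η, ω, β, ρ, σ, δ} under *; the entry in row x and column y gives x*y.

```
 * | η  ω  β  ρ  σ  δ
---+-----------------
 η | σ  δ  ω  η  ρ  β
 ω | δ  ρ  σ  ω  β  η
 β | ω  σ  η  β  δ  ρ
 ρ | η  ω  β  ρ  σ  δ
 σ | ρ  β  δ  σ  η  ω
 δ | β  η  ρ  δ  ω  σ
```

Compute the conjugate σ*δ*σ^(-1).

δ

The identity is ρ. In row σ, the entry ρ sits in column η, so σ^(-1) = η.
σ*δ = ω
ω*η = δ
(Structurally, M here is isomorphic to the cyclic group Z_6.)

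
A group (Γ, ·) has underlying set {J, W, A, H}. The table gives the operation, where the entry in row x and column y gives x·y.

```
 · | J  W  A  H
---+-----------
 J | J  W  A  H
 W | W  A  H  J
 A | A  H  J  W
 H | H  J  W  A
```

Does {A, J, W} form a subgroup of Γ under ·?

A·W = H, which is not in {A, J, W}.
The subset is not closed under ·, so it is not a subgroup.

No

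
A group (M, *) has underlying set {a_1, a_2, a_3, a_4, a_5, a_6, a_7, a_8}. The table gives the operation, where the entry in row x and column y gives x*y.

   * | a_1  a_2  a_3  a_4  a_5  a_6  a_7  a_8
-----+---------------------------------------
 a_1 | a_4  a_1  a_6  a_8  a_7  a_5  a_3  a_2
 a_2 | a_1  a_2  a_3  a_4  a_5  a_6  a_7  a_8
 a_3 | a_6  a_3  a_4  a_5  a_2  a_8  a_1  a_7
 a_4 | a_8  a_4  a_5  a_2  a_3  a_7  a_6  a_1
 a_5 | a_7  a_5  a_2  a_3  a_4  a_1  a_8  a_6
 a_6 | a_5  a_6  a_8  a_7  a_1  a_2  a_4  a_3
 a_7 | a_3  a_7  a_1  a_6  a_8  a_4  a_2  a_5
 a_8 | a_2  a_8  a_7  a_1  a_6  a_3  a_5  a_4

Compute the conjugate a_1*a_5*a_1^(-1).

a_5

The identity is a_2. In row a_1, the entry a_2 sits in column a_8, so a_1^(-1) = a_8.
a_1*a_5 = a_7
a_7*a_8 = a_5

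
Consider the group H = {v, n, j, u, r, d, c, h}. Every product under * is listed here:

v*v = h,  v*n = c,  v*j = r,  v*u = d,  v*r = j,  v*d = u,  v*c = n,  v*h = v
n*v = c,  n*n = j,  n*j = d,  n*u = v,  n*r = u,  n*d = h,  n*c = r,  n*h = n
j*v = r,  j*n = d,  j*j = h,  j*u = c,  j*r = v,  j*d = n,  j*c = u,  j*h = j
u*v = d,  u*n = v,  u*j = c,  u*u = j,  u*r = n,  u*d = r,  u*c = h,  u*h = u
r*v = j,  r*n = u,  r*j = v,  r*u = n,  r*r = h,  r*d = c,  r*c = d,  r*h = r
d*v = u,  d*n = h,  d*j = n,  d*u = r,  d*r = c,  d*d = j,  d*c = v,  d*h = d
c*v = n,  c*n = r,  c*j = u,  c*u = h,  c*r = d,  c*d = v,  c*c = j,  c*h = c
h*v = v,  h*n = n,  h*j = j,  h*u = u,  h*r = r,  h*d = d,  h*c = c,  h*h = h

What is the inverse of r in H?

First locate the identity: row h matches the header, so h is the identity.
Scan row r for h: r * r = h. Hence r^(-1) = r.
(Structurally, H here is isomorphic to Z_2 x Z_4.)

r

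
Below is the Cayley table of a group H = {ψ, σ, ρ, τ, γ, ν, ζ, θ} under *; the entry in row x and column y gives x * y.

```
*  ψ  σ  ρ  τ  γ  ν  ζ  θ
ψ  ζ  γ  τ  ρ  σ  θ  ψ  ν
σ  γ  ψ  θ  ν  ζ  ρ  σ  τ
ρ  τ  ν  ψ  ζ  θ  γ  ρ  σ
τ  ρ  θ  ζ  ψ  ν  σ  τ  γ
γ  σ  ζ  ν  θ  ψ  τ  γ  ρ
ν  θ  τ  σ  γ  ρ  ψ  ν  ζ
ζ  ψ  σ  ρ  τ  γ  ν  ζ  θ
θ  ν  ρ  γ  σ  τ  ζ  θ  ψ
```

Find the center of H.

An element z is central iff its row equals its column in the table.
For σ: σ * ν = ρ ≠ τ = ν * σ, so σ ∉ Z.
Checking each element this way leaves Z(H) = {ζ, ψ}.

{ζ, ψ}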